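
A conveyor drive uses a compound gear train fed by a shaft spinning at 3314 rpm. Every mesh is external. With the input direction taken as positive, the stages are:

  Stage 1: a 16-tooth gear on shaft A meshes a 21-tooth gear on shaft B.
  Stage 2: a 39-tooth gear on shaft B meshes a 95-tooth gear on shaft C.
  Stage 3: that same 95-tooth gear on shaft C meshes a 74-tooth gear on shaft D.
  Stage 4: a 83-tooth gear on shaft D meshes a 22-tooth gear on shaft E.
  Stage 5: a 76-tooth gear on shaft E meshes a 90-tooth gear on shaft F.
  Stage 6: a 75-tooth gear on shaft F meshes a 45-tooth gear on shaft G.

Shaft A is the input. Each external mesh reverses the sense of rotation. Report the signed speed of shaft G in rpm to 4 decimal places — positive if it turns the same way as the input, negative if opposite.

+7065.7997 rpm (same as input, |ω| = 7065.7997 rpm)

Stage 1 [16T→21T]: ω = 3314.0000×16/21 = 2524.9524 rpm, dir flips to −; running = −2524.9524
Stage 2 [39T→95T]: ω = 2524.9524×39/95 = 1036.5594 rpm, dir flips to +; running = +1036.5594
Stage 3 [95T→74T]: ω = 1036.5594×95/74 = 1330.7181 rpm, dir flips to −; running = −1330.7181
Stage 4 [83T→22T]: ω = 1330.7181×83/22 = 5020.4366 rpm, dir flips to +; running = +5020.4366
Stage 5 [76T→90T]: ω = 5020.4366×76/90 = 4239.4798 rpm, dir flips to −; running = −4239.4798
Stage 6 [75T→45T]: ω = 4239.4798×75/45 = 7065.7997 rpm, dir flips to +; running = +7065.7997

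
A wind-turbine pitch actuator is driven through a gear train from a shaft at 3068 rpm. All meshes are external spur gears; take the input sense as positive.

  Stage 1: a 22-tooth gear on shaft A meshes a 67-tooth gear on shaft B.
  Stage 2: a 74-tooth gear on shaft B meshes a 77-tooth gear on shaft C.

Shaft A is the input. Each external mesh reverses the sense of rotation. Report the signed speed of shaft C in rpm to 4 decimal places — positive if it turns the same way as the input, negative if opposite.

+968.1535 rpm (same as input, |ω| = 968.1535 rpm)

Stage 1 [22T→67T]: ω = 3068.0000×22/67 = 1007.4030 rpm, dir flips to −; running = −1007.4030
Stage 2 [74T→77T]: ω = 1007.4030×74/77 = 968.1535 rpm, dir flips to +; running = +968.1535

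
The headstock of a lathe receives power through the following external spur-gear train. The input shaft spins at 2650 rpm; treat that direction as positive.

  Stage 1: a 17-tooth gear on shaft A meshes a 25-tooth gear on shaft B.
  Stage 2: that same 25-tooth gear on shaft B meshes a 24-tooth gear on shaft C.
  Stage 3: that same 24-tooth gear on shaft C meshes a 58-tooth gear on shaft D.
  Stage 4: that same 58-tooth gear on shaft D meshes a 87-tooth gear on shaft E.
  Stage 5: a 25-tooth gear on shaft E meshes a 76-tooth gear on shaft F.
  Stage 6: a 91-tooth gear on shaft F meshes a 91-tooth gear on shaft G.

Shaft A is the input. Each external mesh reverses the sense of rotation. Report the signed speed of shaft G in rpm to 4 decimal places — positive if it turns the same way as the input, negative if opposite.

+170.3342 rpm (same as input, |ω| = 170.3342 rpm)

Stage 1 [17T→25T]: ω = 2650.0000×17/25 = 1802.0000 rpm, dir flips to −; running = −1802.0000
Stage 2 [25T→24T]: ω = 1802.0000×25/24 = 1877.0833 rpm, dir flips to +; running = +1877.0833
Stage 3 [24T→58T]: ω = 1877.0833×24/58 = 776.7241 rpm, dir flips to −; running = −776.7241
Stage 4 [58T→87T]: ω = 776.7241×58/87 = 517.8161 rpm, dir flips to +; running = +517.8161
Stage 5 [25T→76T]: ω = 517.8161×25/76 = 170.3342 rpm, dir flips to −; running = −170.3342
Stage 6 [91T→91T]: ω = 170.3342×91/91 = 170.3342 rpm, dir flips to +; running = +170.3342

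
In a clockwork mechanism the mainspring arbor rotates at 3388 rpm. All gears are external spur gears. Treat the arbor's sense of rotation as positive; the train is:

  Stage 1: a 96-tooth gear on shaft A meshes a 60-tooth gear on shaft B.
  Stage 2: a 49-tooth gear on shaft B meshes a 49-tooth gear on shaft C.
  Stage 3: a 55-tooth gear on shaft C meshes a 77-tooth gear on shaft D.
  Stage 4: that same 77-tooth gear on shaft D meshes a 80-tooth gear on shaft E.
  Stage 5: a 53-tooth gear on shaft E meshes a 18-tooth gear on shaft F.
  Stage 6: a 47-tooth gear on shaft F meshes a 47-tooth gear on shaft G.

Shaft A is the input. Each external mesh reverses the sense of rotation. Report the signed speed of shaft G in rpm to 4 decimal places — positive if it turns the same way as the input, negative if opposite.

+10973.3556 rpm (same as input, |ω| = 10973.3556 rpm)

Stage 1 [96T→60T]: ω = 3388.0000×96/60 = 5420.8000 rpm, dir flips to −; running = −5420.8000
Stage 2 [49T→49T]: ω = 5420.8000×49/49 = 5420.8000 rpm, dir flips to +; running = +5420.8000
Stage 3 [55T→77T]: ω = 5420.8000×55/77 = 3872.0000 rpm, dir flips to −; running = −3872.0000
Stage 4 [77T→80T]: ω = 3872.0000×77/80 = 3726.8000 rpm, dir flips to +; running = +3726.8000
Stage 5 [53T→18T]: ω = 3726.8000×53/18 = 10973.3556 rpm, dir flips to −; running = −10973.3556
Stage 6 [47T→47T]: ω = 10973.3556×47/47 = 10973.3556 rpm, dir flips to +; running = +10973.3556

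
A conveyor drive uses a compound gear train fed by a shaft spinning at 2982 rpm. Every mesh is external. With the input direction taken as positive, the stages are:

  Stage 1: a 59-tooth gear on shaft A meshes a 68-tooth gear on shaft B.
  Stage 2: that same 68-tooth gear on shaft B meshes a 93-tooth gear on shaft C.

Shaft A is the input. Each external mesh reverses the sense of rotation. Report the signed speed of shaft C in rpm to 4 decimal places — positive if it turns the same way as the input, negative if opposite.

+1891.8065 rpm (same as input, |ω| = 1891.8065 rpm)

Stage 1 [59T→68T]: ω = 2982.0000×59/68 = 2587.3235 rpm, dir flips to −; running = −2587.3235
Stage 2 [68T→93T]: ω = 2587.3235×68/93 = 1891.8065 rpm, dir flips to +; running = +1891.8065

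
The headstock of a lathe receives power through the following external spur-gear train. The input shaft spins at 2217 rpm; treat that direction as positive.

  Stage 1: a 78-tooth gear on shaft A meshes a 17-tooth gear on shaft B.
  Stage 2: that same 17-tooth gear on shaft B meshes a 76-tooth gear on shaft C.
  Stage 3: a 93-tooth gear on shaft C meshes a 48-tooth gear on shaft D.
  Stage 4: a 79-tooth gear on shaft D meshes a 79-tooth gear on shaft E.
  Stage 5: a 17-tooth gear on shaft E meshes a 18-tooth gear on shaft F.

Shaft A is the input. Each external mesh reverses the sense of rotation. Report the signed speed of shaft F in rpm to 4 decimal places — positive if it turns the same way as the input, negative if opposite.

Stage 1 [78T→17T]: ω = 2217.0000×78/17 = 10172.1176 rpm, dir flips to −; running = −10172.1176
Stage 2 [17T→76T]: ω = 10172.1176×17/76 = 2275.3421 rpm, dir flips to +; running = +2275.3421
Stage 3 [93T→48T]: ω = 2275.3421×93/48 = 4408.4753 rpm, dir flips to −; running = −4408.4753
Stage 4 [79T→79T]: ω = 4408.4753×79/79 = 4408.4753 rpm, dir flips to +; running = +4408.4753
Stage 5 [17T→18T]: ω = 4408.4753×17/18 = 4163.5600 rpm, dir flips to −; running = −4163.5600

-4163.5600 rpm (opposite to input, |ω| = 4163.5600 rpm)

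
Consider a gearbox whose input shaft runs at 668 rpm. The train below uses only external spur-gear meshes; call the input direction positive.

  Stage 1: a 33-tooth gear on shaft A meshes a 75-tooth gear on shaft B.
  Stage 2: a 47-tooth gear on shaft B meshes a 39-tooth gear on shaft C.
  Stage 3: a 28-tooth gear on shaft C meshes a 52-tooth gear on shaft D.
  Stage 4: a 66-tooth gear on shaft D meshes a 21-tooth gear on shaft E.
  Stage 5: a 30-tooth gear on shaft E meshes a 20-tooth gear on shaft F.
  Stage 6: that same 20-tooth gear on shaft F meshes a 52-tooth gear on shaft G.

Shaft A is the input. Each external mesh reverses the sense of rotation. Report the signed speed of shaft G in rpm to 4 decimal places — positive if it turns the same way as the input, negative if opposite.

Stage 1 [33T→75T]: ω = 668.0000×33/75 = 293.9200 rpm, dir flips to −; running = −293.9200
Stage 2 [47T→39T]: ω = 293.9200×47/39 = 354.2113 rpm, dir flips to +; running = +354.2113
Stage 3 [28T→52T]: ω = 354.2113×28/52 = 190.7292 rpm, dir flips to −; running = −190.7292
Stage 4 [66T→21T]: ω = 190.7292×66/21 = 599.4345 rpm, dir flips to +; running = +599.4345
Stage 5 [30T→20T]: ω = 599.4345×30/20 = 899.1517 rpm, dir flips to −; running = −899.1517
Stage 6 [20T→52T]: ω = 899.1517×20/52 = 345.8276 rpm, dir flips to +; running = +345.8276

+345.8276 rpm (same as input, |ω| = 345.8276 rpm)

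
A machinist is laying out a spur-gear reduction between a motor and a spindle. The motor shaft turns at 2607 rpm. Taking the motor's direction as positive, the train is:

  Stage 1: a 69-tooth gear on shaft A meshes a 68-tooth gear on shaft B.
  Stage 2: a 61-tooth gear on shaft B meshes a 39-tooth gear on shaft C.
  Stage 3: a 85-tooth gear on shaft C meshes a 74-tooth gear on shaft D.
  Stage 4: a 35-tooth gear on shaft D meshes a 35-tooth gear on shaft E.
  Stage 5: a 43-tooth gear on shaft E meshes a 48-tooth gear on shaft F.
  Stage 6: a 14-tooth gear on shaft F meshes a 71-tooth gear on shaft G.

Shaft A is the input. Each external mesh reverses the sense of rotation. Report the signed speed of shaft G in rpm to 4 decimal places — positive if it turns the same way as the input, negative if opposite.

Stage 1 [69T→68T]: ω = 2607.0000×69/68 = 2645.3382 rpm, dir flips to −; running = −2645.3382
Stage 2 [61T→39T]: ω = 2645.3382×61/39 = 4137.5803 rpm, dir flips to +; running = +4137.5803
Stage 3 [85T→74T]: ω = 4137.5803×85/74 = 4752.6260 rpm, dir flips to −; running = −4752.6260
Stage 4 [35T→35T]: ω = 4752.6260×35/35 = 4752.6260 rpm, dir flips to +; running = +4752.6260
Stage 5 [43T→48T]: ω = 4752.6260×43/48 = 4257.5608 rpm, dir flips to −; running = −4257.5608
Stage 6 [14T→71T]: ω = 4257.5608×14/71 = 839.5190 rpm, dir flips to +; running = +839.5190

+839.5190 rpm (same as input, |ω| = 839.5190 rpm)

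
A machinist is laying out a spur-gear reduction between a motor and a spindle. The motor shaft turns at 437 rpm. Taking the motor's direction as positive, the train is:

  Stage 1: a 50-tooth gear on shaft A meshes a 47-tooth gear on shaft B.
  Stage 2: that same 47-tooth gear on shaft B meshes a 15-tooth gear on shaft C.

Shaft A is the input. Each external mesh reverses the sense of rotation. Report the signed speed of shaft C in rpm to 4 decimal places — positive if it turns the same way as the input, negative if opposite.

Stage 1 [50T→47T]: ω = 437.0000×50/47 = 464.8936 rpm, dir flips to −; running = −464.8936
Stage 2 [47T→15T]: ω = 464.8936×47/15 = 1456.6667 rpm, dir flips to +; running = +1456.6667

+1456.6667 rpm (same as input, |ω| = 1456.6667 rpm)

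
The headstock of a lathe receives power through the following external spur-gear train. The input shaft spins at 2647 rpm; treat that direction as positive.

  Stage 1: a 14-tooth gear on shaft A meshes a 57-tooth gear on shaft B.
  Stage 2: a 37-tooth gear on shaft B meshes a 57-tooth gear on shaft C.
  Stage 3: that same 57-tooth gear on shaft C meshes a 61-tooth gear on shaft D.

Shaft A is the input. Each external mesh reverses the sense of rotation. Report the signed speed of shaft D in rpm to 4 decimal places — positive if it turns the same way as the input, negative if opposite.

-394.3474 rpm (opposite to input, |ω| = 394.3474 rpm)

Stage 1 [14T→57T]: ω = 2647.0000×14/57 = 650.1404 rpm, dir flips to −; running = −650.1404
Stage 2 [37T→57T]: ω = 650.1404×37/57 = 422.0209 rpm, dir flips to +; running = +422.0209
Stage 3 [57T→61T]: ω = 422.0209×57/61 = 394.3474 rpm, dir flips to −; running = −394.3474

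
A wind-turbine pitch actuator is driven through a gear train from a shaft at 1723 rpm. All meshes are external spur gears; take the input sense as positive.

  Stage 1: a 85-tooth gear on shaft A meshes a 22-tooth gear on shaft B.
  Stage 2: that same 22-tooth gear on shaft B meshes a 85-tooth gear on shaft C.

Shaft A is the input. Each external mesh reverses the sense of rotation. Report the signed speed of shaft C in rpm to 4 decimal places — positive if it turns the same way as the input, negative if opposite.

Stage 1 [85T→22T]: ω = 1723.0000×85/22 = 6657.0455 rpm, dir flips to −; running = −6657.0455
Stage 2 [22T→85T]: ω = 6657.0455×22/85 = 1723.0000 rpm, dir flips to +; running = +1723.0000

+1723.0000 rpm (same as input, |ω| = 1723.0000 rpm)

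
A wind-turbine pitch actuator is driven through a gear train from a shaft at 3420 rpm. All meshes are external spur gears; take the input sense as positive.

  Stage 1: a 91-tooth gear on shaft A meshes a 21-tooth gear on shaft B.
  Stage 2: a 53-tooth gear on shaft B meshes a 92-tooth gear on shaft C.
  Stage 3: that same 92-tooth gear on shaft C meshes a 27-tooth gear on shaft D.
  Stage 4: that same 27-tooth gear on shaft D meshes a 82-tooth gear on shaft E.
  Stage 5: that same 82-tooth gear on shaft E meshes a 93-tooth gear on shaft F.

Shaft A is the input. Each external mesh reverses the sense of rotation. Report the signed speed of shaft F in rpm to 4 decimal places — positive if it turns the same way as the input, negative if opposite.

-8445.8065 rpm (opposite to input, |ω| = 8445.8065 rpm)

Stage 1 [91T→21T]: ω = 3420.0000×91/21 = 14820.0000 rpm, dir flips to −; running = −14820.0000
Stage 2 [53T→92T]: ω = 14820.0000×53/92 = 8537.6087 rpm, dir flips to +; running = +8537.6087
Stage 3 [92T→27T]: ω = 8537.6087×92/27 = 29091.1111 rpm, dir flips to −; running = −29091.1111
Stage 4 [27T→82T]: ω = 29091.1111×27/82 = 9578.7805 rpm, dir flips to +; running = +9578.7805
Stage 5 [82T→93T]: ω = 9578.7805×82/93 = 8445.8065 rpm, dir flips to −; running = −8445.8065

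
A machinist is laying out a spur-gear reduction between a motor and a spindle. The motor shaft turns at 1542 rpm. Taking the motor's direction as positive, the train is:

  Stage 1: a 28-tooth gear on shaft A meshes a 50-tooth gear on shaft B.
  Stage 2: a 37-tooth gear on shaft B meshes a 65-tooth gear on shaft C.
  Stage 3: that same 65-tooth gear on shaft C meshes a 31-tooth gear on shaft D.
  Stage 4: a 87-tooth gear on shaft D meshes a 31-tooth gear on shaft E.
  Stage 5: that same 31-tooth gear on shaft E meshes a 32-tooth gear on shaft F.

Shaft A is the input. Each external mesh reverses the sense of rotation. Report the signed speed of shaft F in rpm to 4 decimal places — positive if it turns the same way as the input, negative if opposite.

-2802.0876 rpm (opposite to input, |ω| = 2802.0876 rpm)

Stage 1 [28T→50T]: ω = 1542.0000×28/50 = 863.5200 rpm, dir flips to −; running = −863.5200
Stage 2 [37T→65T]: ω = 863.5200×37/65 = 491.5422 rpm, dir flips to +; running = +491.5422
Stage 3 [65T→31T]: ω = 491.5422×65/31 = 1030.6529 rpm, dir flips to −; running = −1030.6529
Stage 4 [87T→31T]: ω = 1030.6529×87/31 = 2892.4775 rpm, dir flips to +; running = +2892.4775
Stage 5 [31T→32T]: ω = 2892.4775×31/32 = 2802.0876 rpm, dir flips to −; running = −2802.0876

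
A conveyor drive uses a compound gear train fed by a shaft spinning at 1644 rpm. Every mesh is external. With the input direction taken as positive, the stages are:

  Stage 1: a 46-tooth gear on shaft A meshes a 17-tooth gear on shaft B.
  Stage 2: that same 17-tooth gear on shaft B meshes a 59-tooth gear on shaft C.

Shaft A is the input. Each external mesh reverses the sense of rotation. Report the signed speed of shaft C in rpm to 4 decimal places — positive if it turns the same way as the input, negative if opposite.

+1281.7627 rpm (same as input, |ω| = 1281.7627 rpm)

Stage 1 [46T→17T]: ω = 1644.0000×46/17 = 4448.4706 rpm, dir flips to −; running = −4448.4706
Stage 2 [17T→59T]: ω = 4448.4706×17/59 = 1281.7627 rpm, dir flips to +; running = +1281.7627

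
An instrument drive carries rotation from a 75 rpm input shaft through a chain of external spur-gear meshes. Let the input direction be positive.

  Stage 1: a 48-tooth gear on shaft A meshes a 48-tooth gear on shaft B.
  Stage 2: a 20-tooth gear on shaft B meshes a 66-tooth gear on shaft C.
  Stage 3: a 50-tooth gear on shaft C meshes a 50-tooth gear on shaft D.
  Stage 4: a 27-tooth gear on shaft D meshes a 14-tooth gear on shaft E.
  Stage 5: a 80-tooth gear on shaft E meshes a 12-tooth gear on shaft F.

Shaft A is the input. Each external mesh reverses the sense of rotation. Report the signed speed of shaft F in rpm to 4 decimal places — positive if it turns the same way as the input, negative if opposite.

Stage 1 [48T→48T]: ω = 75.0000×48/48 = 75.0000 rpm, dir flips to −; running = −75.0000
Stage 2 [20T→66T]: ω = 75.0000×20/66 = 22.7273 rpm, dir flips to +; running = +22.7273
Stage 3 [50T→50T]: ω = 22.7273×50/50 = 22.7273 rpm, dir flips to −; running = −22.7273
Stage 4 [27T→14T]: ω = 22.7273×27/14 = 43.8312 rpm, dir flips to +; running = +43.8312
Stage 5 [80T→12T]: ω = 43.8312×80/12 = 292.2078 rpm, dir flips to −; running = −292.2078

-292.2078 rpm (opposite to input, |ω| = 292.2078 rpm)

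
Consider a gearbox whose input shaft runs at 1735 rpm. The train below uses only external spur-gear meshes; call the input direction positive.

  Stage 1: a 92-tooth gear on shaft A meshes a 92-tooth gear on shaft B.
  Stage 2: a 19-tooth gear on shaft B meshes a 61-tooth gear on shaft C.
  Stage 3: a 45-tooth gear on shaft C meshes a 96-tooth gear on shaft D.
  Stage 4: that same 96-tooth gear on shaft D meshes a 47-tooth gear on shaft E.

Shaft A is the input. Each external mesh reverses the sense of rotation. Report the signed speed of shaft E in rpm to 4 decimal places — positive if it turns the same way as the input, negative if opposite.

+517.4137 rpm (same as input, |ω| = 517.4137 rpm)

Stage 1 [92T→92T]: ω = 1735.0000×92/92 = 1735.0000 rpm, dir flips to −; running = −1735.0000
Stage 2 [19T→61T]: ω = 1735.0000×19/61 = 540.4098 rpm, dir flips to +; running = +540.4098
Stage 3 [45T→96T]: ω = 540.4098×45/96 = 253.3171 rpm, dir flips to −; running = −253.3171
Stage 4 [96T→47T]: ω = 253.3171×96/47 = 517.4137 rpm, dir flips to +; running = +517.4137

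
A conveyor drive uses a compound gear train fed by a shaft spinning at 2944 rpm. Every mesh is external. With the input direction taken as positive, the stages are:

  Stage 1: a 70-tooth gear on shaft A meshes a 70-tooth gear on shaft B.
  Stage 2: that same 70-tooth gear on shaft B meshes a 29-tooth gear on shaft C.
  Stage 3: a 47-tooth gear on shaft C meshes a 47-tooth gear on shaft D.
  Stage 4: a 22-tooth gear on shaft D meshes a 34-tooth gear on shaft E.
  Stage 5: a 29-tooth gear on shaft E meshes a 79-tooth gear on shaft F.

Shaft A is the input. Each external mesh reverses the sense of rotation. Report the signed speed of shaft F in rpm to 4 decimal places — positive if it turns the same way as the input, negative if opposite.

-1687.9226 rpm (opposite to input, |ω| = 1687.9226 rpm)

Stage 1 [70T→70T]: ω = 2944.0000×70/70 = 2944.0000 rpm, dir flips to −; running = −2944.0000
Stage 2 [70T→29T]: ω = 2944.0000×70/29 = 7106.2069 rpm, dir flips to +; running = +7106.2069
Stage 3 [47T→47T]: ω = 7106.2069×47/47 = 7106.2069 rpm, dir flips to −; running = −7106.2069
Stage 4 [22T→34T]: ω = 7106.2069×22/34 = 4598.1339 rpm, dir flips to +; running = +4598.1339
Stage 5 [29T→79T]: ω = 4598.1339×29/79 = 1687.9226 rpm, dir flips to −; running = −1687.9226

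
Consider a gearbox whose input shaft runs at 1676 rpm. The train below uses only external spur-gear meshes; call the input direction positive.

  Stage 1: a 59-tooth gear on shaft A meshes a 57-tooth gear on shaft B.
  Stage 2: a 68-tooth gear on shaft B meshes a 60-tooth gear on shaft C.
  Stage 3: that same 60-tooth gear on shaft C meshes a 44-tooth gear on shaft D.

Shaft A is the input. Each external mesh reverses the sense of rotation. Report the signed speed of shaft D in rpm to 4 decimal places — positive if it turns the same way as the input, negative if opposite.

-2681.0654 rpm (opposite to input, |ω| = 2681.0654 rpm)

Stage 1 [59T→57T]: ω = 1676.0000×59/57 = 1734.8070 rpm, dir flips to −; running = −1734.8070
Stage 2 [68T→60T]: ω = 1734.8070×68/60 = 1966.1146 rpm, dir flips to +; running = +1966.1146
Stage 3 [60T→44T]: ω = 1966.1146×60/44 = 2681.0654 rpm, dir flips to −; running = −2681.0654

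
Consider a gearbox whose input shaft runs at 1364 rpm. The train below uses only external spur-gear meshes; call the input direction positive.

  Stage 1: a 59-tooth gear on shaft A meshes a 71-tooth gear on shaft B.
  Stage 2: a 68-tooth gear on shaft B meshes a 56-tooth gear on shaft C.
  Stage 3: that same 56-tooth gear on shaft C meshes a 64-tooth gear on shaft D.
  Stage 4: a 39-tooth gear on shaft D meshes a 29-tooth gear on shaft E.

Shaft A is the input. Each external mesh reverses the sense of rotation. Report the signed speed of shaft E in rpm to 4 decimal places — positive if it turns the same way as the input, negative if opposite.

Stage 1 [59T→71T]: ω = 1364.0000×59/71 = 1133.4648 rpm, dir flips to −; running = −1133.4648
Stage 2 [68T→56T]: ω = 1133.4648×68/56 = 1376.3501 rpm, dir flips to +; running = +1376.3501
Stage 3 [56T→64T]: ω = 1376.3501×56/64 = 1204.3063 rpm, dir flips to −; running = −1204.3063
Stage 4 [39T→29T]: ω = 1204.3063×39/29 = 1619.5844 rpm, dir flips to +; running = +1619.5844

+1619.5844 rpm (same as input, |ω| = 1619.5844 rpm)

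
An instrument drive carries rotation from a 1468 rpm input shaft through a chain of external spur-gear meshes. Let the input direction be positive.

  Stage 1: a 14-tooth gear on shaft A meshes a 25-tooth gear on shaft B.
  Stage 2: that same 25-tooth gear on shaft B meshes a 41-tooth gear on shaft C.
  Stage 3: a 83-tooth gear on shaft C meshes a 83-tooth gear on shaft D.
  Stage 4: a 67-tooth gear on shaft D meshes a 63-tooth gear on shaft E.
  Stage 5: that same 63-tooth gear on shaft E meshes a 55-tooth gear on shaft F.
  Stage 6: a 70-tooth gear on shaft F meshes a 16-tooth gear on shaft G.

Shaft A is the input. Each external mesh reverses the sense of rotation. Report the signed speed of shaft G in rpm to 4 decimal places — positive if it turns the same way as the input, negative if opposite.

Stage 1 [14T→25T]: ω = 1468.0000×14/25 = 822.0800 rpm, dir flips to −; running = −822.0800
Stage 2 [25T→41T]: ω = 822.0800×25/41 = 501.2683 rpm, dir flips to +; running = +501.2683
Stage 3 [83T→83T]: ω = 501.2683×83/83 = 501.2683 rpm, dir flips to −; running = −501.2683
Stage 4 [67T→63T]: ω = 501.2683×67/63 = 533.0949 rpm, dir flips to +; running = +533.0949
Stage 5 [63T→55T]: ω = 533.0949×63/55 = 610.6359 rpm, dir flips to −; running = −610.6359
Stage 6 [70T→16T]: ω = 610.6359×70/16 = 2671.5322 rpm, dir flips to +; running = +2671.5322

+2671.5322 rpm (same as input, |ω| = 2671.5322 rpm)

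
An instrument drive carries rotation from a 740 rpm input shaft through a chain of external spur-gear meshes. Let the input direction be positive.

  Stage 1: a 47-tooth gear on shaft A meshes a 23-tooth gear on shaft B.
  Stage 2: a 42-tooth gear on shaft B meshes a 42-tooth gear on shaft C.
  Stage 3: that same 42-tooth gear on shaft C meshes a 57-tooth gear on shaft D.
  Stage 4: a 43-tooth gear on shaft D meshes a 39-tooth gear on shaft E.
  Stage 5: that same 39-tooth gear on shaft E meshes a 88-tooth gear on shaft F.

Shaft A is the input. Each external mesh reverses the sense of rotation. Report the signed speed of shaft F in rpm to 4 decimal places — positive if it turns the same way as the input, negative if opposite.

-544.4550 rpm (opposite to input, |ω| = 544.4550 rpm)

Stage 1 [47T→23T]: ω = 740.0000×47/23 = 1512.1739 rpm, dir flips to −; running = −1512.1739
Stage 2 [42T→42T]: ω = 1512.1739×42/42 = 1512.1739 rpm, dir flips to +; running = +1512.1739
Stage 3 [42T→57T]: ω = 1512.1739×42/57 = 1114.2334 rpm, dir flips to −; running = −1114.2334
Stage 4 [43T→39T]: ω = 1114.2334×43/39 = 1228.5138 rpm, dir flips to +; running = +1228.5138
Stage 5 [39T→88T]: ω = 1228.5138×39/88 = 544.4550 rpm, dir flips to −; running = −544.4550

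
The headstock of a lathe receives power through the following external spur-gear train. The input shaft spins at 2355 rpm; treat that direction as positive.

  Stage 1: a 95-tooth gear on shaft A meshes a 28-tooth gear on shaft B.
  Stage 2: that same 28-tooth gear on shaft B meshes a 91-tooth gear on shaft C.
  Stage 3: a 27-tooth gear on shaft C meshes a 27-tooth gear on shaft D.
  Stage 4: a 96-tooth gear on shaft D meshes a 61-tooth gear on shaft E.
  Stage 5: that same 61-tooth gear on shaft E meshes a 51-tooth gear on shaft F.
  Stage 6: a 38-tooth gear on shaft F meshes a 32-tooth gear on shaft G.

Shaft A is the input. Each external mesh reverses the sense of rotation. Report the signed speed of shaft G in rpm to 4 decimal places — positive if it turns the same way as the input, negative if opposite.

+5495.5074 rpm (same as input, |ω| = 5495.5074 rpm)

Stage 1 [95T→28T]: ω = 2355.0000×95/28 = 7990.1786 rpm, dir flips to −; running = −7990.1786
Stage 2 [28T→91T]: ω = 7990.1786×28/91 = 2458.5165 rpm, dir flips to +; running = +2458.5165
Stage 3 [27T→27T]: ω = 2458.5165×27/27 = 2458.5165 rpm, dir flips to −; running = −2458.5165
Stage 4 [96T→61T]: ω = 2458.5165×96/61 = 3869.1407 rpm, dir flips to +; running = +3869.1407
Stage 5 [61T→51T]: ω = 3869.1407×61/51 = 4627.7957 rpm, dir flips to −; running = −4627.7957
Stage 6 [38T→32T]: ω = 4627.7957×38/32 = 5495.5074 rpm, dir flips to +; running = +5495.5074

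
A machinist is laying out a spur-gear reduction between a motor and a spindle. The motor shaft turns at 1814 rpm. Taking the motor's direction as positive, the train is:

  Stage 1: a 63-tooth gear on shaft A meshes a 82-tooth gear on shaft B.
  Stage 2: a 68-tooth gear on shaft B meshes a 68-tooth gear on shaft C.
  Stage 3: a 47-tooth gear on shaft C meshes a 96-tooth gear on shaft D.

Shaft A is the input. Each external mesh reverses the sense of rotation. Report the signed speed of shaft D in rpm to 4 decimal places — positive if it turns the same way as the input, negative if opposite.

-682.3239 rpm (opposite to input, |ω| = 682.3239 rpm)

Stage 1 [63T→82T]: ω = 1814.0000×63/82 = 1393.6829 rpm, dir flips to −; running = −1393.6829
Stage 2 [68T→68T]: ω = 1393.6829×68/68 = 1393.6829 rpm, dir flips to +; running = +1393.6829
Stage 3 [47T→96T]: ω = 1393.6829×47/96 = 682.3239 rpm, dir flips to −; running = −682.3239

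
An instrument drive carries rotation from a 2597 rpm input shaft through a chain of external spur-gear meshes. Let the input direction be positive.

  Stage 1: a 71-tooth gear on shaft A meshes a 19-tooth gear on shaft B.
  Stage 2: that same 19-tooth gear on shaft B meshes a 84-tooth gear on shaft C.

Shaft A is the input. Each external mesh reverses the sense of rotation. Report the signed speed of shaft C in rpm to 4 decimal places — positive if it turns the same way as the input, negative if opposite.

+2195.0833 rpm (same as input, |ω| = 2195.0833 rpm)

Stage 1 [71T→19T]: ω = 2597.0000×71/19 = 9704.5789 rpm, dir flips to −; running = −9704.5789
Stage 2 [19T→84T]: ω = 9704.5789×19/84 = 2195.0833 rpm, dir flips to +; running = +2195.0833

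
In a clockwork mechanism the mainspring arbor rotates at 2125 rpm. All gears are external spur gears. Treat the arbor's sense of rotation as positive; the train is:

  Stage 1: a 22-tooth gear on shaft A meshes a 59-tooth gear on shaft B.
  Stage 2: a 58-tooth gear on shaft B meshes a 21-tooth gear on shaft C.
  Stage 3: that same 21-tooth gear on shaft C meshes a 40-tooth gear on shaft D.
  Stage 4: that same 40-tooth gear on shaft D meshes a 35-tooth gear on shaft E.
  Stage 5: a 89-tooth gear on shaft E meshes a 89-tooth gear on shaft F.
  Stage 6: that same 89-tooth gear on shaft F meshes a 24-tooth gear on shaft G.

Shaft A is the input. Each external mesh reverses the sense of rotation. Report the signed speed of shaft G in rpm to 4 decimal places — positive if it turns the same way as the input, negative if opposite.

+4869.3200 rpm (same as input, |ω| = 4869.3200 rpm)

Stage 1 [22T→59T]: ω = 2125.0000×22/59 = 792.3729 rpm, dir flips to −; running = −792.3729
Stage 2 [58T→21T]: ω = 792.3729×58/21 = 2188.4584 rpm, dir flips to +; running = +2188.4584
Stage 3 [21T→40T]: ω = 2188.4584×21/40 = 1148.9407 rpm, dir flips to −; running = −1148.9407
Stage 4 [40T→35T]: ω = 1148.9407×40/35 = 1313.0751 rpm, dir flips to +; running = +1313.0751
Stage 5 [89T→89T]: ω = 1313.0751×89/89 = 1313.0751 rpm, dir flips to −; running = −1313.0751
Stage 6 [89T→24T]: ω = 1313.0751×89/24 = 4869.3200 rpm, dir flips to +; running = +4869.3200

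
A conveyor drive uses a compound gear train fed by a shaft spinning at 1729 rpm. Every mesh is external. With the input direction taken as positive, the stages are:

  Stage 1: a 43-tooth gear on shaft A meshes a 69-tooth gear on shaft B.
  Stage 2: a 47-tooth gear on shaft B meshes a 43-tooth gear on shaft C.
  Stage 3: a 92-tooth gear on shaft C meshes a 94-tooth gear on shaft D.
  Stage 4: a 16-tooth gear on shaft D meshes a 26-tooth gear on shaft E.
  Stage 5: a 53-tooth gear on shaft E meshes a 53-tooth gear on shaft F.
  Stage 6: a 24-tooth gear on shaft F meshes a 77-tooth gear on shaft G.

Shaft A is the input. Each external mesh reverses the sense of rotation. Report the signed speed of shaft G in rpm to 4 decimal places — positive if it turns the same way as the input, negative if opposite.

+221.0909 rpm (same as input, |ω| = 221.0909 rpm)

Stage 1 [43T→69T]: ω = 1729.0000×43/69 = 1077.4928 rpm, dir flips to −; running = −1077.4928
Stage 2 [47T→43T]: ω = 1077.4928×47/43 = 1177.7246 rpm, dir flips to +; running = +1177.7246
Stage 3 [92T→94T]: ω = 1177.7246×92/94 = 1152.6667 rpm, dir flips to −; running = −1152.6667
Stage 4 [16T→26T]: ω = 1152.6667×16/26 = 709.3333 rpm, dir flips to +; running = +709.3333
Stage 5 [53T→53T]: ω = 709.3333×53/53 = 709.3333 rpm, dir flips to −; running = −709.3333
Stage 6 [24T→77T]: ω = 709.3333×24/77 = 221.0909 rpm, dir flips to +; running = +221.0909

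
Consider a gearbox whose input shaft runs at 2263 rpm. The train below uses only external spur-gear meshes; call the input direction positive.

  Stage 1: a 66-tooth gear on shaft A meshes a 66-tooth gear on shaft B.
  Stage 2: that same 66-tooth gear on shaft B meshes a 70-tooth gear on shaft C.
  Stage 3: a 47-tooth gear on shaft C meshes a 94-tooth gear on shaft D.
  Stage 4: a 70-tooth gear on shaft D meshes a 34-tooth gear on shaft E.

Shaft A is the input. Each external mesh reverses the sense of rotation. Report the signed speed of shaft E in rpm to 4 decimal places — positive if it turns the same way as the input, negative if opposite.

Stage 1 [66T→66T]: ω = 2263.0000×66/66 = 2263.0000 rpm, dir flips to −; running = −2263.0000
Stage 2 [66T→70T]: ω = 2263.0000×66/70 = 2133.6857 rpm, dir flips to +; running = +2133.6857
Stage 3 [47T→94T]: ω = 2133.6857×47/94 = 1066.8429 rpm, dir flips to −; running = −1066.8429
Stage 4 [70T→34T]: ω = 1066.8429×70/34 = 2196.4412 rpm, dir flips to +; running = +2196.4412

+2196.4412 rpm (same as input, |ω| = 2196.4412 rpm)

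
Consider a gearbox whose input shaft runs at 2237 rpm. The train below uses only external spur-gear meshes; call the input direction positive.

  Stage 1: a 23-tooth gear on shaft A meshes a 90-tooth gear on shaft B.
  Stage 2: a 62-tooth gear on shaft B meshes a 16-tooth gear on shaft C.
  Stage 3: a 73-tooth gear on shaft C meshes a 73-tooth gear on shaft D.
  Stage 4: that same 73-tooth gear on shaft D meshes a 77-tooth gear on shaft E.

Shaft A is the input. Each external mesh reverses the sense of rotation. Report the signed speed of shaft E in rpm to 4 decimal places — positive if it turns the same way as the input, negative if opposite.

+2100.1734 rpm (same as input, |ω| = 2100.1734 rpm)

Stage 1 [23T→90T]: ω = 2237.0000×23/90 = 571.6778 rpm, dir flips to −; running = −571.6778
Stage 2 [62T→16T]: ω = 571.6778×62/16 = 2215.2514 rpm, dir flips to +; running = +2215.2514
Stage 3 [73T→73T]: ω = 2215.2514×73/73 = 2215.2514 rpm, dir flips to −; running = −2215.2514
Stage 4 [73T→77T]: ω = 2215.2514×73/77 = 2100.1734 rpm, dir flips to +; running = +2100.1734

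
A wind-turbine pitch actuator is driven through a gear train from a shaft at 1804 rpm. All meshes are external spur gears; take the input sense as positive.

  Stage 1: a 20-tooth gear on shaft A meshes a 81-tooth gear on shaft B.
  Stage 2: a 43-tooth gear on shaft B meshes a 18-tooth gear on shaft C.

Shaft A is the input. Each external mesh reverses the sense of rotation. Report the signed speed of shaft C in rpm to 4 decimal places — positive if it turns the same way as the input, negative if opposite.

+1064.0878 rpm (same as input, |ω| = 1064.0878 rpm)

Stage 1 [20T→81T]: ω = 1804.0000×20/81 = 445.4321 rpm, dir flips to −; running = −445.4321
Stage 2 [43T→18T]: ω = 445.4321×43/18 = 1064.0878 rpm, dir flips to +; running = +1064.0878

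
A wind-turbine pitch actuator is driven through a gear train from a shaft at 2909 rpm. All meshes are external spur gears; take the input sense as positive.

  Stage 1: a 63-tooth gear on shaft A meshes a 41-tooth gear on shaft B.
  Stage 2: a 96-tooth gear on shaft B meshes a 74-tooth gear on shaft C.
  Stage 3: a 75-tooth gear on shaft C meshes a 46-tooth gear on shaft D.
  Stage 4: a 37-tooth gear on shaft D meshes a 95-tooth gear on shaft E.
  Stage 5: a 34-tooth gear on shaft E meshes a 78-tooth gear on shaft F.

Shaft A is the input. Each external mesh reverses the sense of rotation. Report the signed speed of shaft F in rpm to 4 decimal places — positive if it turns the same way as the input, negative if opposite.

Stage 1 [63T→41T]: ω = 2909.0000×63/41 = 4469.9268 rpm, dir flips to −; running = −4469.9268
Stage 2 [96T→74T]: ω = 4469.9268×96/74 = 5798.8240 rpm, dir flips to +; running = +5798.8240
Stage 3 [75T→46T]: ω = 5798.8240×75/46 = 9454.6043 rpm, dir flips to −; running = −9454.6043
Stage 4 [37T→95T]: ω = 9454.6043×37/95 = 3682.3196 rpm, dir flips to +; running = +3682.3196
Stage 5 [34T→78T]: ω = 3682.3196×34/78 = 1605.1137 rpm, dir flips to −; running = −1605.1137

-1605.1137 rpm (opposite to input, |ω| = 1605.1137 rpm)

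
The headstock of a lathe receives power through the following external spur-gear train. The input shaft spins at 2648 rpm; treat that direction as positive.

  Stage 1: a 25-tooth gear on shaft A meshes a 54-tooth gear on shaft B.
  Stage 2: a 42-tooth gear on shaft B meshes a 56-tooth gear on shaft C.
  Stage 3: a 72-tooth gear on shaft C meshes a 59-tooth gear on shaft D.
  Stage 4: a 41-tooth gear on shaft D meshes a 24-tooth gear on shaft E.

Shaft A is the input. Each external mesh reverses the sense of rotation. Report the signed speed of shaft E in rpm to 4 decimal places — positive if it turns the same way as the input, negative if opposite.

+1916.8079 rpm (same as input, |ω| = 1916.8079 rpm)

Stage 1 [25T→54T]: ω = 2648.0000×25/54 = 1225.9259 rpm, dir flips to −; running = −1225.9259
Stage 2 [42T→56T]: ω = 1225.9259×42/56 = 919.4444 rpm, dir flips to +; running = +919.4444
Stage 3 [72T→59T]: ω = 919.4444×72/59 = 1122.0339 rpm, dir flips to −; running = −1122.0339
Stage 4 [41T→24T]: ω = 1122.0339×41/24 = 1916.8079 rpm, dir flips to +; running = +1916.8079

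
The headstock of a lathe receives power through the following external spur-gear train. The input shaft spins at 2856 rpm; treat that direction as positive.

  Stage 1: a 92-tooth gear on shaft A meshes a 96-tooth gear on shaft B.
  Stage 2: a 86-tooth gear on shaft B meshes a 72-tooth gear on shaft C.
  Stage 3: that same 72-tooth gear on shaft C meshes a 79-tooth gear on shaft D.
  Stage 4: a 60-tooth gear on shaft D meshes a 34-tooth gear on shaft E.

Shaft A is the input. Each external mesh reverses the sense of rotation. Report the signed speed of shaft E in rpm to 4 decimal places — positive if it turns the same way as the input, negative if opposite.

Stage 1 [92T→96T]: ω = 2856.0000×92/96 = 2737.0000 rpm, dir flips to −; running = −2737.0000
Stage 2 [86T→72T]: ω = 2737.0000×86/72 = 3269.1944 rpm, dir flips to +; running = +3269.1944
Stage 3 [72T→79T]: ω = 3269.1944×72/79 = 2979.5190 rpm, dir flips to −; running = −2979.5190
Stage 4 [60T→34T]: ω = 2979.5190×60/34 = 5257.9747 rpm, dir flips to +; running = +5257.9747

+5257.9747 rpm (same as input, |ω| = 5257.9747 rpm)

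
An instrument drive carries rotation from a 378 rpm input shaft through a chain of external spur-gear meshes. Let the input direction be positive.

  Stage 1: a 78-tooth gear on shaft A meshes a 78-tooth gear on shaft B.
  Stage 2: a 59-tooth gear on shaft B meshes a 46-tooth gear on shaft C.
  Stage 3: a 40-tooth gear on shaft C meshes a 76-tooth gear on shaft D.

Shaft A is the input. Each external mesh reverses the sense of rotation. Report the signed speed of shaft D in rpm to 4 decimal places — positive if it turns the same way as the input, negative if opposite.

-255.1716 rpm (opposite to input, |ω| = 255.1716 rpm)

Stage 1 [78T→78T]: ω = 378.0000×78/78 = 378.0000 rpm, dir flips to −; running = −378.0000
Stage 2 [59T→46T]: ω = 378.0000×59/46 = 484.8261 rpm, dir flips to +; running = +484.8261
Stage 3 [40T→76T]: ω = 484.8261×40/76 = 255.1716 rpm, dir flips to −; running = −255.1716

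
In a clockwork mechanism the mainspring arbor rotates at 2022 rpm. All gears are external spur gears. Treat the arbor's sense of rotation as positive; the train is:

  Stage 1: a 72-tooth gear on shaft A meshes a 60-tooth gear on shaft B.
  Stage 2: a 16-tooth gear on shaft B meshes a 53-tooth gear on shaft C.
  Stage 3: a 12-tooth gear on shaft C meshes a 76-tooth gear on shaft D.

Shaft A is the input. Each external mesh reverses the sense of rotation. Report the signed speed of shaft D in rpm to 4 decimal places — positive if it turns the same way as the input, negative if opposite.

Stage 1 [72T→60T]: ω = 2022.0000×72/60 = 2426.4000 rpm, dir flips to −; running = −2426.4000
Stage 2 [16T→53T]: ω = 2426.4000×16/53 = 732.4981 rpm, dir flips to +; running = +732.4981
Stage 3 [12T→76T]: ω = 732.4981×12/76 = 115.6576 rpm, dir flips to −; running = −115.6576

-115.6576 rpm (opposite to input, |ω| = 115.6576 rpm)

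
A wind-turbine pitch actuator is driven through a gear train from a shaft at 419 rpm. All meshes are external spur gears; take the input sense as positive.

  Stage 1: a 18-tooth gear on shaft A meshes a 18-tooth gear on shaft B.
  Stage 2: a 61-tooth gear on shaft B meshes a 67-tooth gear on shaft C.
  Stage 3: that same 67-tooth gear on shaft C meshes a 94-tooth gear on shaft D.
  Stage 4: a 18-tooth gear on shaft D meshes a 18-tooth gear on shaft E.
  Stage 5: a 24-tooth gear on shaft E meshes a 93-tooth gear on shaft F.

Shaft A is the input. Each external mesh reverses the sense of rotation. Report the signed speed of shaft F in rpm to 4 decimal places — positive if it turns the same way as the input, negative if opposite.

Stage 1 [18T→18T]: ω = 419.0000×18/18 = 419.0000 rpm, dir flips to −; running = −419.0000
Stage 2 [61T→67T]: ω = 419.0000×61/67 = 381.4776 rpm, dir flips to +; running = +381.4776
Stage 3 [67T→94T]: ω = 381.4776×67/94 = 271.9043 rpm, dir flips to −; running = −271.9043
Stage 4 [18T→18T]: ω = 271.9043×18/18 = 271.9043 rpm, dir flips to +; running = +271.9043
Stage 5 [24T→93T]: ω = 271.9043×24/93 = 70.1688 rpm, dir flips to −; running = −70.1688

-70.1688 rpm (opposite to input, |ω| = 70.1688 rpm)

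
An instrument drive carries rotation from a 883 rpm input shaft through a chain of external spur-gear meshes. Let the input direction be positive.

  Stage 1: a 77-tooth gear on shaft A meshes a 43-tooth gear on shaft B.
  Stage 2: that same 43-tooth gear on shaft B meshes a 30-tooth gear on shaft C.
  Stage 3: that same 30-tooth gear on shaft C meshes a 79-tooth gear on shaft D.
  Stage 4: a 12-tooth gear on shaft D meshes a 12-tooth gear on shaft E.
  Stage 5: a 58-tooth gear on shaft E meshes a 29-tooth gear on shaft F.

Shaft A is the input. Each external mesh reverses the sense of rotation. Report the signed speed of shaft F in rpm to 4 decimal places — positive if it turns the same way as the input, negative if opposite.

Stage 1 [77T→43T]: ω = 883.0000×77/43 = 1581.1860 rpm, dir flips to −; running = −1581.1860
Stage 2 [43T→30T]: ω = 1581.1860×43/30 = 2266.3667 rpm, dir flips to +; running = +2266.3667
Stage 3 [30T→79T]: ω = 2266.3667×30/79 = 860.6456 rpm, dir flips to −; running = −860.6456
Stage 4 [12T→12T]: ω = 860.6456×12/12 = 860.6456 rpm, dir flips to +; running = +860.6456
Stage 5 [58T→29T]: ω = 860.6456×58/29 = 1721.2911 rpm, dir flips to −; running = −1721.2911

-1721.2911 rpm (opposite to input, |ω| = 1721.2911 rpm)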